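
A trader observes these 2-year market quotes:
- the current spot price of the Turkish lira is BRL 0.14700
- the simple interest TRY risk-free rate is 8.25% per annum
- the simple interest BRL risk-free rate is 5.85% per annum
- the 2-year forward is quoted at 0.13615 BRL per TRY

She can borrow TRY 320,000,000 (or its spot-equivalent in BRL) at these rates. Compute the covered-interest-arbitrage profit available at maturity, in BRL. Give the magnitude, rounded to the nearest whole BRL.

BRL 1,786,960

T = 2 years.
Invest the TRY and cover forward: 320,000,000 × 1.165000 × 0.13615 = BRL 50,756,720.00.
Convert at spot and invest in BRL: 320,000,000 × 0.14700 × 1.117000 = BRL 52,543,680.00.
The quoted forward undervalues TRY, so borrow TRY, convert to BRL at spot, deposit the BRL at 5.85%, and buy TRY forward at 0.13615 to cover the loan.
The gap between the two covered legs is BRL 1,786,960.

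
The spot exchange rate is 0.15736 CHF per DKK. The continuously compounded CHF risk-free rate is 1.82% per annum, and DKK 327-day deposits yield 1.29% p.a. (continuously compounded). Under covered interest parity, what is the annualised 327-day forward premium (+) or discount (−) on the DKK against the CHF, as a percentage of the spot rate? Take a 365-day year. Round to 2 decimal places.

T = 327/365 years.
No-arbitrage forward: 0.15736 × 1.0164389 / 1.011624 = 0.15810897 CHF/DKK.
(F − S)/S ÷ T = (0.15810897 − 0.15736)/0.15736/(327/365) = 0.005313 → 0.53%.

+0.53%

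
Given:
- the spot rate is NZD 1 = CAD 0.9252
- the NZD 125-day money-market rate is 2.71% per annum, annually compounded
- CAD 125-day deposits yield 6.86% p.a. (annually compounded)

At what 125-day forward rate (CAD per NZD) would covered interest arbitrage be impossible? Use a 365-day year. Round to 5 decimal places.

0.93784

T = 125/365 years.
CAD growth factor: (1 + 0.0686)^(125/365) = 1.0229825.
NZD growth factor: (1 + 0.0271)^(125/365) = 1.0091993.
CIP: F = S · (grow CAD)/(grow NZD) = 0.9252 × 1.0229825/1.0091993 = 0.9378360 CAD per NZD.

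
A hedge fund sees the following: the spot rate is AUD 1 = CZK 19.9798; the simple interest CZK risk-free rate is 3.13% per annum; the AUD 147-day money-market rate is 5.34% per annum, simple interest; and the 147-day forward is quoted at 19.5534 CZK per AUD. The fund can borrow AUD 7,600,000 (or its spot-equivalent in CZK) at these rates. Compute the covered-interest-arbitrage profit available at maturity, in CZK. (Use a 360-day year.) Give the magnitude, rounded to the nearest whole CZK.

CZK 1,941,014

T = 147/360 years.
Keep in AUD, deliver into the forward: 7,600,000·1.021805·19.5534 = CZK 151,846,190.34.
Swap to CZK now, deposit: 7,600,000·19.9798·1.01278083333 = CZK 153,787,204.55.
The quoted forward undervalues AUD, so borrow AUD, convert to CZK at spot, deposit the CZK at 3.13%, and buy AUD forward at 19.5534 to cover the loan.
The gap between the two covered legs is CZK 1,941,014.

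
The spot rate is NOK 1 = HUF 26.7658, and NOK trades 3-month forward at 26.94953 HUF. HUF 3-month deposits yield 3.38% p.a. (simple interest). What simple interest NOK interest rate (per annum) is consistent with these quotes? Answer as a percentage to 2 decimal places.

0.63%

T = 3/12 years.
By CIP, F/S equals the HUF-to-NOK growth ratio: 26.94953/26.7658 = 1.0068644.
HUF growth factor: 1 + 0.0338×3/12 = 1.008450.
Hence g_NOK = 1.0015748.
(1.0015748 − 1)/T = 0.006299, i.e. 0.63%.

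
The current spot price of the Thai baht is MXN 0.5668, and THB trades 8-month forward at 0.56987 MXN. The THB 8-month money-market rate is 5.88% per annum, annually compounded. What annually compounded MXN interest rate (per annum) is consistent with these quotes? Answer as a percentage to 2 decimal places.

T = 8/12 years.
CIP gives F = S · g_MXN/g_THB, so g_MXN/g_THB = 0.56987/0.5668 = 1.0054164.
The THB side grows by (1 + 0.0588)^(8/12) = 1.0388255.
That pins the MXN growth at 1.0444522.
Annualise: 1.0444522^(12/8) − 1 = 0.067414 = 6.74%.

6.74%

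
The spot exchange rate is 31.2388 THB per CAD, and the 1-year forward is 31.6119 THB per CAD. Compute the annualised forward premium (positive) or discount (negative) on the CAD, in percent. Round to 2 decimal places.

+1.19%

T = 1 year.
Period premium: (31.6119 − 31.2388)/31.2388 = 0.0119435.
×(1/T) gives 1.19% p.a.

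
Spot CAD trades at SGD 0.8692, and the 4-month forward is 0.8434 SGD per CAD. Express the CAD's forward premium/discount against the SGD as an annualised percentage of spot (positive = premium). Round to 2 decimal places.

T = 4/12 years.
CAD trades forward at -2.96825% vs spot over the period.
Annualise by dividing by T: -0.0296825 / (4/12) = -0.089048 → -8.90%.

-8.90%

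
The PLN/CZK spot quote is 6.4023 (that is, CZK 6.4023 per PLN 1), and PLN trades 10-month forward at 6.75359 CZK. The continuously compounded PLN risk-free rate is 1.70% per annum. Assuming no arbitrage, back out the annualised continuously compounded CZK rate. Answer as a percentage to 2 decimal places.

8.11%

T = 10/12 years.
CIP gives F = S · g_CZK/g_PLN, so g_CZK/g_PLN = 6.75359/6.4023 = 1.0548693.
PLN growth factor: e^(0.0170×10/12) = 1.0142675.
So the CZK growth factor = 1.0699196.
Take logs: ln 1.0699196 / (10/12) = 0.081100, so 8.11%.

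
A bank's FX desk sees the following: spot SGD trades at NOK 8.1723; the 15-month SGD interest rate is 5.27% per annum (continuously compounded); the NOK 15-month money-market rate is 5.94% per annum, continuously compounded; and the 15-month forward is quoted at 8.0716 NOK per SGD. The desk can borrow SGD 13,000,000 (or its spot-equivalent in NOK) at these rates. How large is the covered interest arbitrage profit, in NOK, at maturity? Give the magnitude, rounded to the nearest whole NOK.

NOK 2,352,577

T = 15/12 years.
Route A — deposit SGD, sell forward: 13,000,000 × 1.06809319717 × 8.0716 = NOK 112,075,873.65.
Route B — convert at spot, deposit NOK: 13,000,000 × 8.1723 × 1.07707604085 = NOK 114,428,450.87.
The quoted forward undervalues SGD, so borrow SGD, convert to NOK at spot, deposit the NOK at 5.94%, and buy SGD forward at 8.0716 to cover the loan.
Profit = 114,428,450.87 − 112,075,873.65 = NOK 2,352,577.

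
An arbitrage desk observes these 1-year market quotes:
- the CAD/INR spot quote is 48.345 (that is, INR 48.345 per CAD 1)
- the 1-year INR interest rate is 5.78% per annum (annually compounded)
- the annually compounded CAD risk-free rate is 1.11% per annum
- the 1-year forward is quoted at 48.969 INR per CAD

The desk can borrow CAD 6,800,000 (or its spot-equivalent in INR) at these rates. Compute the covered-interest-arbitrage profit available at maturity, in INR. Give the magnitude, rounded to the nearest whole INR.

T = 1 year.
Keep in CAD, deliver into the forward: 6,800,000·1.011100·48.969 = INR 336,685,380.12.
Swap to INR now, deposit: 6,800,000·48.345·1.057800 = INR 347,747,518.80.
The quoted forward undervalues CAD, so borrow CAD, convert to INR at spot, deposit the INR at 5.78%, and buy CAD forward at 48.969 to cover the loan.
The gap between the two covered legs is INR 11,062,139.

INR 11,062,139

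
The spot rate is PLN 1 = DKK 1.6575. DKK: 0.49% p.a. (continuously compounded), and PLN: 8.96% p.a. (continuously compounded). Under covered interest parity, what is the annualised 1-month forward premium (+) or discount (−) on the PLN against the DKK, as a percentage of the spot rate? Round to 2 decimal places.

-8.44%

T = 1/12 years.
F = S · g_DKK/g_PLN = 1.6575 × 1.0004084/1.0074946 = 1.6458420.
Annualised premium = (F − S)/S × (1/T) = (1.6458420 − 1.6575)/1.6575 ÷ (1/12) = -8.44%.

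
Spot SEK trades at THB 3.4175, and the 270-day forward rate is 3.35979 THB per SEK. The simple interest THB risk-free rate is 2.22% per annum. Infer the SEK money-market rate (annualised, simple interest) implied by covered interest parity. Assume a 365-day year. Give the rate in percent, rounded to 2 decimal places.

T = 270/365 years.
By CIP, F/S equals the THB-to-SEK growth ratio: 3.35979/3.4175 = 0.9831134.
THB growth factor: 1 + 0.0222×270/365 = 1.0164219.
So the SEK growth factor = 1.0338806.
r = (1.0338806 − 1)/(270/365) = 0.045802 → 4.58%.

4.58%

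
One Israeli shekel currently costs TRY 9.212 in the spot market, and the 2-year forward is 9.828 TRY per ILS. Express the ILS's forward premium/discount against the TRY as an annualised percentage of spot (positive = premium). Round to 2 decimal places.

T = 2 years.
Period premium: (9.828 − 9.212)/9.212 = 0.0668693.
Per annum: 0.0668693 / 2 = 0.033435 = 3.34%.

+3.34%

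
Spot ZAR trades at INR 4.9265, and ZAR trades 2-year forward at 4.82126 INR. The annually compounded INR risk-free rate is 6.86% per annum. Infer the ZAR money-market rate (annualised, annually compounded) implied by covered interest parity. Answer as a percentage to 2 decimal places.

8.02%

T = 2 years.
CIP gives F = S · g_INR/g_ZAR, so g_INR/g_ZAR = 4.82126/4.9265 = 0.9786380.
The INR side grows by (1 + 0.0686)^2 = 1.141906.
That pins the ZAR growth at 1.1668319.
r = 1.1668319^(1/2) − 1 = 0.080200 → 8.02%.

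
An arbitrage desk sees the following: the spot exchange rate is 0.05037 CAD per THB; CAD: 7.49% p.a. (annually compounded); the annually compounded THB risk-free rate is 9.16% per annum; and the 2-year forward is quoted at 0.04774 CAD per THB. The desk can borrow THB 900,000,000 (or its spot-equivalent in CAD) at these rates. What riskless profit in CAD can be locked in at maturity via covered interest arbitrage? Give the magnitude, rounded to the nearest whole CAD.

T = 2 years.
Keep in THB, deliver into the forward: 900,000,000·1.19159056·0.04774 = CAD 51,197,880.00.
Swap to CAD now, deposit: 900,000,000·0.05037·1.15541001 = CAD 52,378,201.98.
The quoted forward undervalues THB, so borrow THB, convert to CAD at spot, deposit the CAD at 7.49%, and buy THB forward at 0.04774 to cover the loan.
Profit = 52,378,201.98 − 51,197,880.00 = CAD 1,180,322.

CAD 1,180,322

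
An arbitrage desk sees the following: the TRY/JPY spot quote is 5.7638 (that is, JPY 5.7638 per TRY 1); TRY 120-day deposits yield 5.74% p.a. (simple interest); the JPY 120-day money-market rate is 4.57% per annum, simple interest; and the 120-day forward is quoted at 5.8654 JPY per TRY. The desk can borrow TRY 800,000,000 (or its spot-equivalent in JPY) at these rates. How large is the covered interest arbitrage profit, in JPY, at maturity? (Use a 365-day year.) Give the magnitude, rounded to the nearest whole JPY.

JPY 100,550,567

T = 120/365 years.
Keep in TRY, deliver into the forward: 800,000,000·1.018871232877·5.8654 = JPY 4,780,869,863.45.
Swap to JPY now, deposit: 800,000,000·5.7638·1.015024657534 = JPY 4,680,319,296.88.
The quoted forward overvalues TRY, so borrow JPY, buy TRY at spot, deposit the TRY at 5.74%, and sell the proceeds forward at 5.8654.
Arbitrage profit = |4,780,869,863.45 − 4,680,319,296.88| = JPY 100,550,567.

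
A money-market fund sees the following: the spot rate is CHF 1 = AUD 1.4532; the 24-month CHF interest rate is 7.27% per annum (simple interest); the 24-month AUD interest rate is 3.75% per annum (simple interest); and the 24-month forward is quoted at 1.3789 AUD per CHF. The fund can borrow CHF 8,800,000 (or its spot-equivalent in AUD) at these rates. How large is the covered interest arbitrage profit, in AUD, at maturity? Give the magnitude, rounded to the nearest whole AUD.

T = 2 years.
Invest the CHF and cover forward: 8,800,000 × 1.145400 × 1.3789 = AUD 13,898,650.13.
Convert at spot and invest in AUD: 8,800,000 × 1.4532 × 1.075000 = AUD 13,747,272.00.
The quoted forward overvalues CHF, so borrow AUD, buy CHF at spot, deposit the CHF at 7.27%, and sell the proceeds forward at 1.3789.
Arbitrage profit = |13,898,650.13 − 13,747,272.00| = AUD 151,378.

AUD 151,378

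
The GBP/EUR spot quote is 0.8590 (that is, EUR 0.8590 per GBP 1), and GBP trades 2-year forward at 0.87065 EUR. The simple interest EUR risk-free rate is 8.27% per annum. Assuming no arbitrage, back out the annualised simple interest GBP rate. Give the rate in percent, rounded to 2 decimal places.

7.49%

T = 2 years.
By CIP, F/S equals the EUR-to-GBP growth ratio: 0.87065/0.859 = 1.0135623.
EUR growth factor: 1 + 0.0827×2 = 1.165400.
That pins the GBP growth at 1.149806.
r = (1.149806 − 1)/2 = 0.074903 → 7.49%.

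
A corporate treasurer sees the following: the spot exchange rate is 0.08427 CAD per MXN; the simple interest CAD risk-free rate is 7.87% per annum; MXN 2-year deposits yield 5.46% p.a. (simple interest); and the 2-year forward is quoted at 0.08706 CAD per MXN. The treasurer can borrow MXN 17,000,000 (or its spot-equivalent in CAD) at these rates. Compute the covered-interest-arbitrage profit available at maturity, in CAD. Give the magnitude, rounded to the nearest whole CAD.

T = 2 years.
Invest the MXN and cover forward: 17,000,000 × 1.109200 × 0.08706 = CAD 1,641,638.18.
Convert at spot and invest in CAD: 17,000,000 × 0.08427 × 1.157400 = CAD 1,658,079.67.
The quoted forward undervalues MXN, so borrow MXN, convert to CAD at spot, deposit the CAD at 7.87%, and buy MXN forward at 0.08706 to cover the loan.
Arbitrage profit = |1,641,638.18 − 1,658,079.67| = CAD 16,441.

CAD 16,441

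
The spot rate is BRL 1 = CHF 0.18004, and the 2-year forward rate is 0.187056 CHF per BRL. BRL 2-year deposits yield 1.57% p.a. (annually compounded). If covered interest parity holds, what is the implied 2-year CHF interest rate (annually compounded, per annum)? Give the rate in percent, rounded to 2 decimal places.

3.53%

T = 2 years.
By CIP, F/S equals the CHF-to-BRL growth ratio: 0.187056/0.18004 = 1.0389691.
BRL growth factor: (1 + 0.0157)^2 = 1.0316465.
So the CHF growth factor = 1.0718488.
r = 1.0718488^(1/2) − 1 = 0.035301 → 3.53%.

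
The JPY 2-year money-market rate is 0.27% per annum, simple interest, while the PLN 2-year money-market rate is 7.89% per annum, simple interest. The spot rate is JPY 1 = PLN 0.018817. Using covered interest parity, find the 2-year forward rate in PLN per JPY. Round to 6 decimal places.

T = 2 years.
Growth of 1 PLN over T: 1 + 0.0789×2 = 1.157800.
JPY growth factor: 1 + 0.0027×2 = 1.005400.
CIP: F = S · (grow PLN)/(grow JPY) = 0.018817 × 1.157800/1.005400 = 0.02166931 PLN per JPY.

0.021669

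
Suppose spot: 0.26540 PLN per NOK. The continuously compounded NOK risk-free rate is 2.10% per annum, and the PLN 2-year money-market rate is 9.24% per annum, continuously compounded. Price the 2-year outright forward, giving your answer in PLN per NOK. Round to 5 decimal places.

0.30614

T = 2 years.
Growth of 1 PLN over T: e^(0.0924×2) = 1.2029778.
NOK growth factor: e^(0.0210×2) = 1.0428945.
So F = 0.2654 × 1.2029778 / 1.0428945 = 0.3061386 (PLN/NOK).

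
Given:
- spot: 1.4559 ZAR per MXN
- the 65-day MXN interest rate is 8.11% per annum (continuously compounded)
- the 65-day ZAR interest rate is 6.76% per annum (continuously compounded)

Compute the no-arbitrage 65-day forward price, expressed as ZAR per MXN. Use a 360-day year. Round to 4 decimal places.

1.4524

T = 65/360 years.
Growth of 1 ZAR over T: e^(0.0676×65/360) = 1.0122803.
Growth of 1 MXN over T: e^(0.0811×65/360) = 1.0147508.
So F = 1.4559 × 1.0122803 / 1.0147508 = 1.452355 (ZAR/MXN).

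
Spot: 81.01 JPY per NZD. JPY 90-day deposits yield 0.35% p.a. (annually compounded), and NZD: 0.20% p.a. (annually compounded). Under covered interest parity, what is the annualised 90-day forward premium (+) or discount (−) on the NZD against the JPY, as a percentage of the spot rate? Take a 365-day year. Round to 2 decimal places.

+0.15%

T = 90/365 years.
F = S · g_JPY/g_NZD = 81.01 × 1.0008619/1.0004928 = 81.03989.
(F − S)/S ÷ T = (81.03989 − 81.01)/81.01/(90/365) = 0.001496 → 0.15%.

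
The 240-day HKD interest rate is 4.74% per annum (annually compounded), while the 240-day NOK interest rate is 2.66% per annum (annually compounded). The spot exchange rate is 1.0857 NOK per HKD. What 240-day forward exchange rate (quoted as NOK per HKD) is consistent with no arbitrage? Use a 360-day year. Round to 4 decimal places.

1.0713

T = 240/360 years.
NOK accumulates by (1 + 0.0266)^(240/360) = 1.0176556.
HKD growth factor: (1 + 0.0474)^(240/360) = 1.0313555.
CIP: F = S · (grow NOK)/(grow HKD) = 1.0857 × 1.0176556/1.0313555 = 1.071278 NOK per HKD.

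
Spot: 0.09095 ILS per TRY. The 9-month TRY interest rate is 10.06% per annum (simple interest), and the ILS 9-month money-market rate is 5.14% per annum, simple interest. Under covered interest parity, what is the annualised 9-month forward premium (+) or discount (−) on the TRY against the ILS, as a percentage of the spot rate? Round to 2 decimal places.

T = 9/12 years.
No-arbitrage forward: 0.09095 × 1.038550 / 1.075450 = 0.08782939 ILS/TRY.
(F − S)/S ÷ T = (0.08782939 − 0.09095)/0.09095/(9/12) = -0.045748 → -4.57%.

-4.57%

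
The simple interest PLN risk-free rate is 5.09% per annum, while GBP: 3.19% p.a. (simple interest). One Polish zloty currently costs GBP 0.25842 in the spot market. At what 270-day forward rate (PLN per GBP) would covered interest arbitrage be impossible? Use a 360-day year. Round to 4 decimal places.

3.9235

T = 270/360 years.
Growth of 1 GBP over T: 1 + 0.0319×270/360 = 1.023925.
Growth of 1 PLN over T: 1 + 0.0509×270/360 = 1.038175.
CIP: F = S · (grow GBP)/(grow PLN) = 0.25842 × 1.023925/1.038175 = 0.2548729 GBP per PLN.
Invert for PLN per GBP: 1 / 0.2548729 = 3.9235.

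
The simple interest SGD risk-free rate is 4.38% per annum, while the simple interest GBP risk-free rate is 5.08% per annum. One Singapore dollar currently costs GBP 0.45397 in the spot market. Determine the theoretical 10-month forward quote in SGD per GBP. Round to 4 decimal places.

2.1905

T = 10/12 years.
GBP accumulates by 1 + 0.0508×10/12 = 1.0423333.
SGD growth factor: 1 + 0.0438×10/12 = 1.036500.
Forward (GBP per SGD) = 0.45397 × 1.0423333 / 1.036500 = 0.4565249.
Quoted the other way: 1/0.4565249 = 2.1905 SGD per GBP.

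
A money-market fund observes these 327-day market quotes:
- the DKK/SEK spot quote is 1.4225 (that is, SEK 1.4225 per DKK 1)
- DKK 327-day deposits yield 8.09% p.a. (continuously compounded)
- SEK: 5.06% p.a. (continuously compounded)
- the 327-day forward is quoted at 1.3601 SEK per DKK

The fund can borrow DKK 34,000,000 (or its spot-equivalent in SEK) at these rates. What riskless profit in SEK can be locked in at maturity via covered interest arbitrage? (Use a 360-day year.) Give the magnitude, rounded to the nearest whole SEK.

SEK 870,284

T = 327/360 years.
Invest the DKK and cover forward: 34,000,000 × 1.0762514959 × 1.3601 = SEK 49,769,528.43.
Convert at spot and invest in SEK: 34,000,000 × 1.4225 × 1.0470342739 = SEK 50,639,812.66.
The quoted forward undervalues DKK, so borrow DKK, convert to SEK at spot, deposit the SEK at 5.06%, and buy DKK forward at 1.3601 to cover the loan.
Arbitrage profit = |49,769,528.43 − 50,639,812.66| = SEK 870,284.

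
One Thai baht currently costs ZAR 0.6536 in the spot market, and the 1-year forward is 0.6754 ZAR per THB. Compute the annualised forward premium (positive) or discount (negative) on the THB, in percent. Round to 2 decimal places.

T = 1 year.
Period premium: (0.6754 − 0.6536)/0.6536 = 0.0333537.
Annualise by dividing by T: 0.0333537 / 1 = 0.033354 → 3.34%.

+3.34%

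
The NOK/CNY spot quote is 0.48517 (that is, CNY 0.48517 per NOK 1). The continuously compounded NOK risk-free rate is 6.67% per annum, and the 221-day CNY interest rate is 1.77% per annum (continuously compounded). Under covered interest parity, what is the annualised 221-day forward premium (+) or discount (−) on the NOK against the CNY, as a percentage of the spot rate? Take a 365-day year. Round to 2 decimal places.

T = 221/365 years.
F = S · g_CNY/g_NOK = 0.48517 × 1.0107746/1.0412121 = 0.47098714.
Annualised premium = (F − S)/S × (1/T) = (0.47098714 − 0.48517)/0.48517 ÷ (221/365) = -4.83%.

-4.83%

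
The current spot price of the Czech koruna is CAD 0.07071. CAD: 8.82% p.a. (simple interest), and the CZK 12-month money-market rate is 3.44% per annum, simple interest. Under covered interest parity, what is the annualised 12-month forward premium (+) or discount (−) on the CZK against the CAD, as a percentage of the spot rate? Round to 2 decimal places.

+5.20%

T = 1 year.
F = S · g_CAD/g_CZK = 0.07071 × 1.088200/1.034400 = 0.07438769.
(F − S)/S ÷ T = (0.07438769 − 0.07071)/0.07071/1 = 0.052011 → 5.20%.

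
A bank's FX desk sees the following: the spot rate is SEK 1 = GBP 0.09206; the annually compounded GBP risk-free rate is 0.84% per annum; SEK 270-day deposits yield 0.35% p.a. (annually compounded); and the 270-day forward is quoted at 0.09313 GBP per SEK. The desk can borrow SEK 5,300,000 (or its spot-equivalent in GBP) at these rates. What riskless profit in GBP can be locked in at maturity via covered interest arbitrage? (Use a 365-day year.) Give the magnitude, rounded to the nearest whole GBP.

GBP 3,920

T = 270/365 years.
Route A — deposit SEK, sell forward: 5,300,000 × 1.00258786 × 0.09313 = GBP 494,866.34.
Route B — convert at spot, deposit GBP: 5,300,000 × 0.09206 × 1.00620693 = GBP 490,946.47.
The quoted forward overvalues SEK, so borrow GBP, buy SEK at spot, deposit the SEK at 0.35%, and sell the proceeds forward at 0.09313.
Arbitrage profit = |494,866.34 − 490,946.47| = GBP 3,920.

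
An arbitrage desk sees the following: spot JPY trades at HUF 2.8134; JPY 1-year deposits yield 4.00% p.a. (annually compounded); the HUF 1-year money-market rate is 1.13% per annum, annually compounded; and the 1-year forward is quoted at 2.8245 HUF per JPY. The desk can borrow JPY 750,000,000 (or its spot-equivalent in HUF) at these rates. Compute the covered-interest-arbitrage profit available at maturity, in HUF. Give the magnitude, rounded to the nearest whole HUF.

HUF 69,216,435

T = 1 year.
Invest the JPY and cover forward: 750,000,000 × 1.040000 × 2.8245 = HUF 2,203,110,000.00.
Convert at spot and invest in HUF: 750,000,000 × 2.8134 × 1.011300 = HUF 2,133,893,565.00.
The quoted forward overvalues JPY, so borrow HUF, buy JPY at spot, deposit the JPY at 4.00%, and sell the proceeds forward at 2.8245.
The gap between the two covered legs is HUF 69,216,435.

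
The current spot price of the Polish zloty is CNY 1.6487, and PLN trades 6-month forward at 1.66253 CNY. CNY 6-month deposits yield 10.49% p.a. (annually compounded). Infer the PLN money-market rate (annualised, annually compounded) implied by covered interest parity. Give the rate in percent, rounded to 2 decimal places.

8.66%

T = 6/12 years.
F/S = 1.66253/1.6487 = 1.0083884 = (growth of CNY) / (growth of PLN).
CNY growth factor: (1 + 0.1049)^(6/12) = 1.0511422.
That pins the PLN growth at 1.0423981.
Annualise: 1.0423981^(12/6) − 1 = 0.086594 = 8.66%.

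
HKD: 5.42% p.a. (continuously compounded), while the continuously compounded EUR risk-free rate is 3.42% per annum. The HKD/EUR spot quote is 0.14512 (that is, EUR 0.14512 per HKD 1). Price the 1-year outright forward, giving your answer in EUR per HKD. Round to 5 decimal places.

0.14225

T = 1 year.
EUR growth factor: e^(0.0342×1) = 1.0347915.
HKD accumulates by e^(0.0542×1) = 1.0556957.
CIP: F = S · (grow EUR)/(grow HKD) = 0.14512 × 1.0347915/1.0556957 = 0.1422464 EUR per HKD.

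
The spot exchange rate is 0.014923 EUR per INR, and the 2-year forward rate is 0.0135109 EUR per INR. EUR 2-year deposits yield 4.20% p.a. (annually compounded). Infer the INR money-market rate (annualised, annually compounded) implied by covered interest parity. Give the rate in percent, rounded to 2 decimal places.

T = 2 years.
By CIP, F/S equals the EUR-to-INR growth ratio: 0.0135109/0.014923 = 0.9053743.
EUR growth factor: (1 + 0.0420)^2 = 1.085764.
That pins the INR growth at 1.1992432.
Annualise: 1.1992432^(1/2) − 1 = 0.095100 = 9.51%.

9.51%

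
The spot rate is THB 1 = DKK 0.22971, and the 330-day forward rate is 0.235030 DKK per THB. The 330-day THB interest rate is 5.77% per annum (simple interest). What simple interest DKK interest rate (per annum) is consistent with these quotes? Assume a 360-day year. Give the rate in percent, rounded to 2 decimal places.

8.43%

T = 330/360 years.
CIP gives F = S · g_DKK/g_THB, so g_DKK/g_THB = 0.23503/0.22971 = 1.0231596.
The THB side grows by 1 + 0.0577×330/360 = 1.0528917.
Hence g_DKK = 1.0772763.
r = (1.0772763 − 1)/(330/360) = 0.084301 → 8.43%.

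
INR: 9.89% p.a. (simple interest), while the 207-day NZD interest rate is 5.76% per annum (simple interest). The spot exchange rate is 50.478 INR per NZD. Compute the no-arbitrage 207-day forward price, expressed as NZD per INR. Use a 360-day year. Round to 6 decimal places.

0.019365

T = 207/360 years.
INR accumulates by 1 + 0.0989×207/360 = 1.0568675.
NZD accumulates by 1 + 0.0576×207/360 = 1.033120.
CIP: F = S · (grow INR)/(grow NZD) = 50.478 × 1.0568675/1.033120 = 51.63830 INR per NZD.
Quoted the other way: 1/51.63830 = 0.019365 NZD per INR.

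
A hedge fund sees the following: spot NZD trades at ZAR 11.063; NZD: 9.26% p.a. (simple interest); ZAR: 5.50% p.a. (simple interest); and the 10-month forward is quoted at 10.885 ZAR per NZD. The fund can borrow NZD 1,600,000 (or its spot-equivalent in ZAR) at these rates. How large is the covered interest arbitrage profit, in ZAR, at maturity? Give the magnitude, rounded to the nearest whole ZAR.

T = 10/12 years.
Invest the NZD and cover forward: 1,600,000 × 1.0771666667 × 10.885 = ZAR 18,759,934.67.
Convert at spot and invest in ZAR: 1,600,000 × 11.063 × 1.0458333333 = ZAR 18,512,086.67.
The quoted forward overvalues NZD, so borrow ZAR, buy NZD at spot, deposit the NZD at 9.26%, and sell the proceeds forward at 10.885.
Profit = 18,759,934.67 − 18,512,086.67 = ZAR 247,848.

ZAR 247,848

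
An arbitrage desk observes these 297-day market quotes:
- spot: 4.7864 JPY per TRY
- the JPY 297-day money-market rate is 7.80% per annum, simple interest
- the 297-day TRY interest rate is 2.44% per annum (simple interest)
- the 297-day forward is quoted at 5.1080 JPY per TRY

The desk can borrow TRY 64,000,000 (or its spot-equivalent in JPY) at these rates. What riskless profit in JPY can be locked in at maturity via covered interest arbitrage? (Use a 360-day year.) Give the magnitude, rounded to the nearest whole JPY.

JPY 7,450,829

T = 297/360 years.
Invest the TRY and cover forward: 64,000,000 × 1.020130 × 5.1080 = JPY 333,492,738.56.
Convert at spot and invest in JPY: 64,000,000 × 4.7864 × 1.064350 = JPY 326,041,909.76.
The quoted forward overvalues TRY, so borrow JPY, buy TRY at spot, deposit the TRY at 2.44%, and sell the proceeds forward at 5.1080.
The gap between the two covered legs is JPY 7,450,829.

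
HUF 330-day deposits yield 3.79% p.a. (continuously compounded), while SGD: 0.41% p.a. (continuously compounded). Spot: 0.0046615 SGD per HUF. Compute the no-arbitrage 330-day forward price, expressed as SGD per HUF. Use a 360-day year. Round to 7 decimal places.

T = 330/360 years.
SGD growth factor: e^(0.0041×330/360) = 1.0037654.
HUF accumulates by e^(0.0379×330/360) = 1.0353522.
CIP: F = S · (grow SGD)/(grow HUF) = 0.0046615 × 1.0037654/1.0353522 = 0.004519286 SGD per HUF.

0.0045193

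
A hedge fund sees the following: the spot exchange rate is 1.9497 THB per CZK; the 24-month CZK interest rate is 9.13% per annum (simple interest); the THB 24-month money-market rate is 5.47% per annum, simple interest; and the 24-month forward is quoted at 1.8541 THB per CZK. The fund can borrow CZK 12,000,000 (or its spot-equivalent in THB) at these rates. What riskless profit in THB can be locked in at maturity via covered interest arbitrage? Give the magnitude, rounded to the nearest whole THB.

T = 2 years.
Keep in CZK, deliver into the forward: 12,000,000·1.182600·1.8541 = THB 26,311,903.92.
Swap to THB now, deposit: 12,000,000·1.9497·1.109400 = THB 25,955,966.16.
The quoted forward overvalues CZK, so borrow THB, buy CZK at spot, deposit the CZK at 9.13%, and sell the proceeds forward at 1.8541.
The gap between the two covered legs is THB 355,938.

THB 355,938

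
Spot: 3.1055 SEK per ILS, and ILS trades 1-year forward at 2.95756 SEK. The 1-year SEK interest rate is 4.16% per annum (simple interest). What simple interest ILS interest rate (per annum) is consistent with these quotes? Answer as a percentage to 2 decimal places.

T = 1 year.
By CIP, F/S equals the SEK-to-ILS growth ratio: 2.95756/3.1055 = 0.9523619.
The SEK side grows by 1 + 0.0416×1 = 1.041600.
Hence g_ILS = 1.0937019.
r = (1.0937019 − 1)/1 = 0.093702 → 9.37%.

9.37%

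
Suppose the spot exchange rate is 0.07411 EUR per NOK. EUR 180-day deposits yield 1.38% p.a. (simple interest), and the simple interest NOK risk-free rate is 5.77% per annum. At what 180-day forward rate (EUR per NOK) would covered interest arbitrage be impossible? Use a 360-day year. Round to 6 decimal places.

0.072529

T = 180/360 years.
EUR growth factor: 1 + 0.0138×180/360 = 1.006900.
NOK growth factor: 1 + 0.0577×180/360 = 1.028850.
So F = 0.07411 × 1.006900 / 1.028850 = 0.07252890 (EUR/NOK).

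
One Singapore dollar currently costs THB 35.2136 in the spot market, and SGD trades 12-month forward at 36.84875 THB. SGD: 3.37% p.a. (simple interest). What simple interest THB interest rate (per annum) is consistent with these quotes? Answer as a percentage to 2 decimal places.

8.17%

T = 1 year.
CIP gives F = S · g_THB/g_SGD, so g_THB/g_SGD = 36.84875/35.2136 = 1.0464352.
SGD growth factor: 1 + 0.0337×1 = 1.033700.
So the THB growth factor = 1.0817001.
r = (1.0817001 − 1)/1 = 0.081700 → 8.17%.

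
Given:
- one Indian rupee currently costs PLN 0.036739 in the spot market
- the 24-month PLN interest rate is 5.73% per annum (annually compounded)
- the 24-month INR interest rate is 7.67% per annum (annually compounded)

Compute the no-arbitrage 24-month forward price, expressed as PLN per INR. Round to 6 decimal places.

0.035427

T = 2 years.
PLN growth factor: (1 + 0.0573)^2 = 1.1178833.
Growth of 1 INR over T: (1 + 0.0767)^2 = 1.1592829.
So F = 0.036739 × 1.1178833 / 1.1592829 = 0.03542700 (PLN/INR).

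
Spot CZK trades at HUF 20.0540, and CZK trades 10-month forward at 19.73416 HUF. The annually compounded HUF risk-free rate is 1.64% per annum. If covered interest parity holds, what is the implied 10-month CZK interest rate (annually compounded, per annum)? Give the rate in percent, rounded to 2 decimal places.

T = 10/12 years.
CIP gives F = S · g_HUF/g_CZK, so g_HUF/g_CZK = 19.73416/20.054 = 0.9840511.
HUF growth factor: (1 + 0.0164)^(10/12) = 1.0136481.
So the CZK growth factor = 1.0300767.
r = 1.0300767^(12/10) − 1 = 0.036200 → 3.62%.

3.62%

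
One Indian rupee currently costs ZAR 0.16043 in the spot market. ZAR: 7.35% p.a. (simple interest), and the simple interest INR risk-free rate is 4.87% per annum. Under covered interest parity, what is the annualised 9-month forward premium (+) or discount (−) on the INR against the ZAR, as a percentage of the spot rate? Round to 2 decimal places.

+2.39%

T = 9/12 years.
No-arbitrage forward: 0.16043 × 1.055125 / 1.036525 = 0.16330885 ZAR/INR.
(F − S)/S ÷ T = (0.16330885 − 0.16043)/0.16043/(9/12) = 0.023926 → 2.39%.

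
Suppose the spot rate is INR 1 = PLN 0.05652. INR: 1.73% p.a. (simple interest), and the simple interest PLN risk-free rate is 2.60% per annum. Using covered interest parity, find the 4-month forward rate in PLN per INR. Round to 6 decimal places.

T = 4/12 years.
PLN accumulates by 1 + 0.0260×4/12 = 1.0086667.
INR growth factor: 1 + 0.0173×4/12 = 1.0057667.
Forward (PLN per INR) = 0.05652 × 1.0086667 / 1.0057667 = 0.05668297.

0.056683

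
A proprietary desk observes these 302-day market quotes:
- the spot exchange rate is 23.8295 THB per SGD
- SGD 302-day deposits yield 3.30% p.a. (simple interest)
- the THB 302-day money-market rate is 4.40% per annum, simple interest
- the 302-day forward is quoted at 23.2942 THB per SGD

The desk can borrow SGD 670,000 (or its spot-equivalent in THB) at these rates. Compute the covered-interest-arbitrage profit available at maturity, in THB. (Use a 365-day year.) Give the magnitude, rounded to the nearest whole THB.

THB 513,754

T = 302/365 years.
Keep in SGD, deliver into the forward: 670,000·1.0273041096·23.2942 = THB 16,033,252.35.
Swap to THB now, deposit: 670,000·23.8295·1.0364054795 = THB 16,547,006.33.
The quoted forward undervalues SGD, so borrow SGD, convert to THB at spot, deposit the THB at 4.40%, and buy SGD forward at 23.2942 to cover the loan.
Arbitrage profit = |16,033,252.35 − 16,547,006.33| = THB 513,754.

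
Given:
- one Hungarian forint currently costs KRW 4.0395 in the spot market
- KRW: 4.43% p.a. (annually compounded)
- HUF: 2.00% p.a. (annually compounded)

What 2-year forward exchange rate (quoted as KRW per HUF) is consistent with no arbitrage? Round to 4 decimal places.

T = 2 years.
Growth of 1 KRW over T: (1 + 0.0443)^2 = 1.0905625.
Growth of 1 HUF over T: (1 + 0.0200)^2 = 1.040400.
Forward (KRW per HUF) = 4.0395 × 1.0905625 / 1.040400 = 4.234263.

4.2343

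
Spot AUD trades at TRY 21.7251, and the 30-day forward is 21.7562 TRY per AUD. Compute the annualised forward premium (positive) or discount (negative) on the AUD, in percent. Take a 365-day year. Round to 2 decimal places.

T = 30/365 years.
(F − S)/S = (21.7562 − 21.7251)/21.7251 = 0.0014315.
×(1/T) gives 1.74% p.a.

+1.74%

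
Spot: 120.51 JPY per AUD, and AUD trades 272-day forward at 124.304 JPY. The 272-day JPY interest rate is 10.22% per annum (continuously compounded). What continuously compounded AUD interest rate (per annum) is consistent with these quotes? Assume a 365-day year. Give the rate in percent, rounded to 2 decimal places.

T = 272/365 years.
CIP gives F = S · g_JPY/g_AUD, so g_JPY/g_AUD = 124.304/120.51 = 1.0314829.
The JPY side grows by e^(0.1022×272/365) = 1.0791352.
Hence g_AUD = 1.0461979.
Take logs: ln 1.0461979 / (272/365) = 0.060604, so 6.06%.

6.06%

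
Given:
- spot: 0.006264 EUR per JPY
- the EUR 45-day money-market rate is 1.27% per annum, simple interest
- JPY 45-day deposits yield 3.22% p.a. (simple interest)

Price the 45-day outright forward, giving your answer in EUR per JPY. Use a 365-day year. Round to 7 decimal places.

0.0062490

T = 45/365 years.
EUR accumulates by 1 + 0.0127×45/365 = 1.0015658.
JPY accumulates by 1 + 0.0322×45/365 = 1.0039699.
Forward (EUR per JPY) = 0.006264 × 1.0015658 / 1.0039699 = 0.006249000.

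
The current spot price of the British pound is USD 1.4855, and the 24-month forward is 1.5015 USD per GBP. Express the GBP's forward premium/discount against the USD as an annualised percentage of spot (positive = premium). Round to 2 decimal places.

+0.54%

T = 2 years.
(F − S)/S = (1.5015 − 1.4855)/1.4855 = 0.0107708.
Annualise by dividing by T: 0.0107708 / 2 = 0.005385 → 0.54%.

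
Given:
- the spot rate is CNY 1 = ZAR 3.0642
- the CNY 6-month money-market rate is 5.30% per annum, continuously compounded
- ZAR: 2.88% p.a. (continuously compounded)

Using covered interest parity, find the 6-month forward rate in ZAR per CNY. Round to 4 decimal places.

T = 6/12 years.
Growth of 1 ZAR over T: e^(0.0288×6/12) = 1.0145042.
Growth of 1 CNY over T: e^(0.0530×6/12) = 1.0268542.
So F = 3.0642 × 1.0145042 / 1.0268542 = 3.027347 (ZAR/CNY).

3.0273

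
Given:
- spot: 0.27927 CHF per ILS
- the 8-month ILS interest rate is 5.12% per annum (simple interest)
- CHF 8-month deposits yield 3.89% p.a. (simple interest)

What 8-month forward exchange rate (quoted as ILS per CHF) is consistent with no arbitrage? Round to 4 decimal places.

3.6094

T = 8/12 years.
Growth of 1 CHF over T: 1 + 0.0389×8/12 = 1.0259333.
Growth of 1 ILS over T: 1 + 0.0512×8/12 = 1.0341333.
So F = 0.27927 × 1.0259333 / 1.0341333 = 0.2770556 (CHF/ILS).
Quoted the other way: 1/0.2770556 = 3.6094 ILS per CHF.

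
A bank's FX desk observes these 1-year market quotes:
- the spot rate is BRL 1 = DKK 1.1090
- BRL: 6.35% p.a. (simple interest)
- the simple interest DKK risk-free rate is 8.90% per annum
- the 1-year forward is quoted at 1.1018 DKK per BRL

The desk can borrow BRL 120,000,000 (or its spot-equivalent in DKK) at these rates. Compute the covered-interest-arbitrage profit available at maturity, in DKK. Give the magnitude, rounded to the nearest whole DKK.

T = 1 year.
Route A — deposit BRL, sell forward: 120,000,000 × 1.063500 × 1.1018 = DKK 140,611,716.00.
Route B — convert at spot, deposit DKK: 120,000,000 × 1.1090 × 1.089000 = DKK 144,924,120.00.
The quoted forward undervalues BRL, so borrow BRL, convert to DKK at spot, deposit the DKK at 8.90%, and buy BRL forward at 1.1018 to cover the loan.
The gap between the two covered legs is DKK 4,312,404.

DKK 4,312,404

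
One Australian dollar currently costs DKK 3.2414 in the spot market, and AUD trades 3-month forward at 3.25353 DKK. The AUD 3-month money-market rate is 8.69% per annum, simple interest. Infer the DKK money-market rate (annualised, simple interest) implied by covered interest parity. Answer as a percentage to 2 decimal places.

10.22%

T = 3/12 years.
CIP gives F = S · g_DKK/g_AUD, so g_DKK/g_AUD = 3.25353/3.2414 = 1.0037422.
AUD growth factor: 1 + 0.0869×3/12 = 1.021725.
Hence g_DKK = 1.0255485.
r = (1.0255485 − 1)/(3/12) = 0.102194 → 10.22%.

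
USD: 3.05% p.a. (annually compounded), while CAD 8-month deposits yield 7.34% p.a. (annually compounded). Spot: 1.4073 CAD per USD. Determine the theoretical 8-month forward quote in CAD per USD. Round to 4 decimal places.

1.4461

T = 8/12 years.
CAD accumulates by (1 + 0.0734)^(8/12) = 1.0483534.
USD growth factor: (1 + 0.0305)^(8/12) = 1.0202313.
CIP: F = S · (grow CAD)/(grow USD) = 1.4073 × 1.0483534/1.0202313 = 1.446091 CAD per USD.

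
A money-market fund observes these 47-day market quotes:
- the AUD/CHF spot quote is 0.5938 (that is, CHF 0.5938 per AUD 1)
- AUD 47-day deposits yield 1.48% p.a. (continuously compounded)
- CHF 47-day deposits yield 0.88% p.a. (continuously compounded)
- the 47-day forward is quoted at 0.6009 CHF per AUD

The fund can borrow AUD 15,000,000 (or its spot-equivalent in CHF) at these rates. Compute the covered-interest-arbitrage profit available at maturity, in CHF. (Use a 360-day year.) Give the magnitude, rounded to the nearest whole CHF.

CHF 113,694

T = 47/360 years.
Invest the AUD and cover forward: 15,000,000 × 1.00193409 × 0.6009 = CHF 9,030,932.92.
Convert at spot and invest in CHF: 15,000,000 × 0.5938 × 1.001149549 = CHF 8,917,239.03.
The quoted forward overvalues AUD, so borrow CHF, buy AUD at spot, deposit the AUD at 1.48%, and sell the proceeds forward at 0.6009.
Arbitrage profit = |9,030,932.92 − 8,917,239.03| = CHF 113,694.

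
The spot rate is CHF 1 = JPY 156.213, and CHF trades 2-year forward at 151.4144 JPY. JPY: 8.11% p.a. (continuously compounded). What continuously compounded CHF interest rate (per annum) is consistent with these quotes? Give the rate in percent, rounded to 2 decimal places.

9.67%

T = 2 years.
CIP gives F = S · g_JPY/g_CHF, so g_JPY/g_CHF = 151.4144/156.213 = 0.9692817.
JPY growth factor: e^(0.0811×2) = 1.1760954.
Hence g_CHF = 1.213368.
r = ln(1.213368)/2 = 0.096700 → 9.67%.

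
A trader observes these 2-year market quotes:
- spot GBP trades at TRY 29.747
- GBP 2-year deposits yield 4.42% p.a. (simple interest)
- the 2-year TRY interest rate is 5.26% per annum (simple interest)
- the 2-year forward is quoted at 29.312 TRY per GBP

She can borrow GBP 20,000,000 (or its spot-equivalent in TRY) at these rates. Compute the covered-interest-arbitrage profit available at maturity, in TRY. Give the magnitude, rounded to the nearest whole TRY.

TRY 19,464,072

T = 2 years.
Invest the GBP and cover forward: 20,000,000 × 1.088400 × 29.312 = TRY 638,063,616.00.
Convert at spot and invest in TRY: 20,000,000 × 29.747 × 1.105200 = TRY 657,527,688.00.
The quoted forward undervalues GBP, so borrow GBP, convert to TRY at spot, deposit the TRY at 5.26%, and buy GBP forward at 29.312 to cover the loan.
Arbitrage profit = |638,063,616.00 − 657,527,688.00| = TRY 19,464,072.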